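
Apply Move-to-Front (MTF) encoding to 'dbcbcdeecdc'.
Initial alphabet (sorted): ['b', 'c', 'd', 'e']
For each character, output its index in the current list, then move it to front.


MTF encoding:
'd': index 2 in ['b', 'c', 'd', 'e'] -> ['d', 'b', 'c', 'e']
'b': index 1 in ['d', 'b', 'c', 'e'] -> ['b', 'd', 'c', 'e']
'c': index 2 in ['b', 'd', 'c', 'e'] -> ['c', 'b', 'd', 'e']
'b': index 1 in ['c', 'b', 'd', 'e'] -> ['b', 'c', 'd', 'e']
'c': index 1 in ['b', 'c', 'd', 'e'] -> ['c', 'b', 'd', 'e']
'd': index 2 in ['c', 'b', 'd', 'e'] -> ['d', 'c', 'b', 'e']
'e': index 3 in ['d', 'c', 'b', 'e'] -> ['e', 'd', 'c', 'b']
'e': index 0 in ['e', 'd', 'c', 'b'] -> ['e', 'd', 'c', 'b']
'c': index 2 in ['e', 'd', 'c', 'b'] -> ['c', 'e', 'd', 'b']
'd': index 2 in ['c', 'e', 'd', 'b'] -> ['d', 'c', 'e', 'b']
'c': index 1 in ['d', 'c', 'e', 'b'] -> ['c', 'd', 'e', 'b']


Output: [2, 1, 2, 1, 1, 2, 3, 0, 2, 2, 1]


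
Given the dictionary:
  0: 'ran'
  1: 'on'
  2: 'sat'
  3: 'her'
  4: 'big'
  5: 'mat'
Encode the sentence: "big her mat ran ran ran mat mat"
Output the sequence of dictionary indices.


Look up each word in the dictionary:
  'big' -> 4
  'her' -> 3
  'mat' -> 5
  'ran' -> 0
  'ran' -> 0
  'ran' -> 0
  'mat' -> 5
  'mat' -> 5

Encoded: [4, 3, 5, 0, 0, 0, 5, 5]


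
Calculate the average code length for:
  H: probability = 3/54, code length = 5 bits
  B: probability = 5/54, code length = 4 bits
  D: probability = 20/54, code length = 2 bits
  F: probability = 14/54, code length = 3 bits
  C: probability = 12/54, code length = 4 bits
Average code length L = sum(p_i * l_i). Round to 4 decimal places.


Weighted contributions p_i * l_i:
  H: (3/54) * 5 = 15/54
  B: (5/54) * 4 = 20/54
  D: (20/54) * 2 = 40/54
  F: (14/54) * 3 = 42/54
  C: (12/54) * 4 = 48/54
Sum = (15 + 20 + 40 + 42 + 48)/54 = 165/54

L = 165/54 = 3.0556 bits/symbol


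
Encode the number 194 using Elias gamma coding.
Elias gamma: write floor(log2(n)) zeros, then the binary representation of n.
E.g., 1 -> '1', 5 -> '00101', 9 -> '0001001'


num_bits = floor(log2(194)) + 1 = 8
leading_zeros = num_bits - 1 = 7
binary(194) = 11000010

Elias gamma(194) = '0000000' + '11000010' = 000000011000010 (15 bits)


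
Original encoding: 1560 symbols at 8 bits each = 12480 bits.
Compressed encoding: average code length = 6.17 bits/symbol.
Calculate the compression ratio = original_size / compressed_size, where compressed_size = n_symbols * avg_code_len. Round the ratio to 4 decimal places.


original_size = n_symbols * orig_bits = 1560 * 8 = 12480 bits
compressed_size = n_symbols * avg_code_len = 1560 * 6.17 = 9625.2 bits
ratio = original_size / compressed_size = 12480 / 9625.2 = 1.2966

Compression ratio = 1.2966


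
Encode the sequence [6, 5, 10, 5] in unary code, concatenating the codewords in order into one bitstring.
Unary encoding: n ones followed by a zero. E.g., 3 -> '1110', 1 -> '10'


Encode each number as n ones followed by a terminating 0:
  6 -> 1111110 (7 bits)
  5 -> 111110 (6 bits)
  10 -> 11111111110 (11 bits)
  5 -> 111110 (6 bits)
Total length = 7 + 6 + 11 + 6 = 30 bits.

Unary([6, 5, 10, 5]) = 111111011111011111111110111110 (30 bits)


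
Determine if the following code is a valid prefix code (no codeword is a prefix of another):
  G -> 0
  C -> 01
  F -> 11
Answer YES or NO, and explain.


Checking each pair (does one codeword prefix another?):
  G='0' vs C='01': prefix -- VIOLATION

NO -- this is NOT a valid prefix code. G (0) is a prefix of C (01).


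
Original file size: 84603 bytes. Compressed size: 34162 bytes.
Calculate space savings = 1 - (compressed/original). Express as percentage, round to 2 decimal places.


ratio = compressed/original = 34162/84603 = 0.403792
savings = 1 - ratio = 1 - 0.403792 = 0.596208
as a percentage: 0.596208 * 100 = 59.62%

Space savings = 1 - 34162/84603 = 59.62%


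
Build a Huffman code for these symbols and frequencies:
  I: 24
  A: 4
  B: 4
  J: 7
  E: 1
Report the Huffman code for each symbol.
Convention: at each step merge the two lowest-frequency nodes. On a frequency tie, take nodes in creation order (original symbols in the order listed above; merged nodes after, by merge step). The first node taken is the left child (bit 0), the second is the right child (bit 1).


Huffman tree construction:
Step 1: Merge E(1) + A(4) = 5
Step 2: Merge B(4) + (E+A)(5) = 9
Step 3: Merge J(7) + (B+(E+A))(9) = 16
Step 4: Merge (J+(B+(E+A)))(16) + I(24) = 40
Read each symbol's code off the tree from the root (left child = 0, right child = 1).

Codes:
  I: 1 (length 1)
  A: 0111 (length 4)
  B: 010 (length 3)
  J: 00 (length 2)
  E: 0110 (length 4)
Average code length: 70/40 = 1.7500 bits/symbol


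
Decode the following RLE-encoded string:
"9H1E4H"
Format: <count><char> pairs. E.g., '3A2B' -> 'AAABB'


Expanding each <count><char> pair:
  9H -> 'HHHHHHHHH'
  1E -> 'E'
  4H -> 'HHHH'

Decoded = HHHHHHHHHEHHHH


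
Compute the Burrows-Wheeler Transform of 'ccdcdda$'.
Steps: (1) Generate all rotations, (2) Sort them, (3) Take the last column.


Rotations (sorted):
  0: $ccdcdda -> last char: a
  1: a$ccdcdd -> last char: d
  2: ccdcdda$ -> last char: $
  3: cdcdda$c -> last char: c
  4: cdda$ccd -> last char: d
  5: da$ccdcd -> last char: d
  6: dcdda$cc -> last char: c
  7: dda$ccdc -> last char: c


BWT = ad$cddcc


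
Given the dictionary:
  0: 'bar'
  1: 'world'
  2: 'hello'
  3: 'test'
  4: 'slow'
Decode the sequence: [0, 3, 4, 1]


Look up each index in the dictionary:
  0 -> 'bar'
  3 -> 'test'
  4 -> 'slow'
  1 -> 'world'

Decoded: "bar test slow world"


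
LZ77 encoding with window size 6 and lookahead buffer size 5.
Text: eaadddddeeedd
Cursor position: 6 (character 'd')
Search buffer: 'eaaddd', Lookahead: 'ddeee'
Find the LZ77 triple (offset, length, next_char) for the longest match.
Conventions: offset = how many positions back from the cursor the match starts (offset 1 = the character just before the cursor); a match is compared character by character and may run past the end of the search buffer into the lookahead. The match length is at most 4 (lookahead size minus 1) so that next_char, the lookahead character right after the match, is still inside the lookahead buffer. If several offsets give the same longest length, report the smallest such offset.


Try each offset into the search buffer:
  offset=1 (pos 5, char 'd'): match length 2
  offset=2 (pos 4, char 'd'): match length 2
  offset=3 (pos 3, char 'd'): match length 2
  offset=4 (pos 2, char 'a'): match length 0
  offset=5 (pos 1, char 'a'): match length 0
  offset=6 (pos 0, char 'e'): match length 0
Longest match has length 2, found at offsets 1, 2, 3; take the smallest, offset 1.
next_char = character at position 6 + 2 = 8 -> 'e'

Best match: offset=1, length=2 (matching 'dd' starting at position 5)
LZ77 triple: (1, 2, 'e')


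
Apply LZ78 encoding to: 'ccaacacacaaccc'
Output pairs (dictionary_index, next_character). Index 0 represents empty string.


LZ78 encoding steps:
Dictionary: {0: ''}
Step 1: w='' (idx 0), next='c' -> output (0, 'c'), add 'c' as idx 1
Step 2: w='c' (idx 1), next='a' -> output (1, 'a'), add 'ca' as idx 2
Step 3: w='' (idx 0), next='a' -> output (0, 'a'), add 'a' as idx 3
Step 4: w='ca' (idx 2), next='c' -> output (2, 'c'), add 'cac' as idx 4
Step 5: w='a' (idx 3), next='c' -> output (3, 'c'), add 'ac' as idx 5
Step 6: w='a' (idx 3), next='a' -> output (3, 'a'), add 'aa' as idx 6
Step 7: w='c' (idx 1), next='c' -> output (1, 'c'), add 'cc' as idx 7
Step 8: w='c' (idx 1), end of input -> output (1, '')


Encoded: [(0, 'c'), (1, 'a'), (0, 'a'), (2, 'c'), (3, 'c'), (3, 'a'), (1, 'c'), (1, '')]


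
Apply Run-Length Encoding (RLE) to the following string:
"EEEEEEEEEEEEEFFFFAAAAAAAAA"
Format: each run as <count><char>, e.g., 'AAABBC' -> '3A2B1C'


Scanning runs left to right:
  i=0: run of 'E' x 13 -> '13E'
  i=13: run of 'F' x 4 -> '4F'
  i=17: run of 'A' x 9 -> '9A'

RLE = 13E4F9A


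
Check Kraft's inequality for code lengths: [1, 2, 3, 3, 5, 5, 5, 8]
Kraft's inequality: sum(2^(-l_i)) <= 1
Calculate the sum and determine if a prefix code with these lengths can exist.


Sum = 2^(-1) + 2^(-2) + 2^(-3) + 2^(-3) + 2^(-5) + 2^(-5) + 2^(-5) + 2^(-8)
    = 0.5 + 0.25 + 0.125 + 0.125 + 0.03125 + 0.03125 + 0.03125 + 0.00390625
    = 281/256 = 1.09765625
Since 1.09765625 > 1, Kraft's inequality is NOT satisfied.
A prefix code with these lengths CANNOT exist.

Kraft sum = 1.09765625. Not satisfied.


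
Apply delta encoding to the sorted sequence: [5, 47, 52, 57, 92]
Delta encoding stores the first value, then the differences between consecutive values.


First value: 5
Deltas:
  47 - 5 = 42
  52 - 47 = 5
  57 - 52 = 5
  92 - 57 = 35


Delta encoded: [5, 42, 5, 5, 35]


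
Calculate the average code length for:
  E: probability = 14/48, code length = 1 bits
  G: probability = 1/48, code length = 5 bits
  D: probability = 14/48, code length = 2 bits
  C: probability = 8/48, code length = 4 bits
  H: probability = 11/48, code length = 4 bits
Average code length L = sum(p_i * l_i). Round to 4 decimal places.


Weighted contributions p_i * l_i:
  E: (14/48) * 1 = 14/48
  G: (1/48) * 5 = 5/48
  D: (14/48) * 2 = 28/48
  C: (8/48) * 4 = 32/48
  H: (11/48) * 4 = 44/48
Sum = (14 + 5 + 28 + 32 + 44)/48 = 123/48

L = 123/48 = 2.5625 bits/symbol


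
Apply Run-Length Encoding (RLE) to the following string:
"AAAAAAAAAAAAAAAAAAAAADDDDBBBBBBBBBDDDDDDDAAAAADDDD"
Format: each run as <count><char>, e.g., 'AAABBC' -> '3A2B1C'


Scanning runs left to right:
  i=0: run of 'A' x 21 -> '21A'
  i=21: run of 'D' x 4 -> '4D'
  i=25: run of 'B' x 9 -> '9B'
  i=34: run of 'D' x 7 -> '7D'
  i=41: run of 'A' x 5 -> '5A'
  i=46: run of 'D' x 4 -> '4D'

RLE = 21A4D9B7D5A4D


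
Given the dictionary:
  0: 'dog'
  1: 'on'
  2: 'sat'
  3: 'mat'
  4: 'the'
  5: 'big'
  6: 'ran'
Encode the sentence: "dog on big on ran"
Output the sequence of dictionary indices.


Look up each word in the dictionary:
  'dog' -> 0
  'on' -> 1
  'big' -> 5
  'on' -> 1
  'ran' -> 6

Encoded: [0, 1, 5, 1, 6]


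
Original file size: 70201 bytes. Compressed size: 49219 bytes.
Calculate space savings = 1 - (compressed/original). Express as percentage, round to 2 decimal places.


ratio = compressed/original = 49219/70201 = 0.701115
savings = 1 - ratio = 1 - 0.701115 = 0.298885
as a percentage: 0.298885 * 100 = 29.89%

Space savings = 1 - 49219/70201 = 29.89%


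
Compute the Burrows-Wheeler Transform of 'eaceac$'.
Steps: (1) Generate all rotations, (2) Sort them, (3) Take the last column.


Rotations (sorted):
  0: $eaceac -> last char: c
  1: ac$eace -> last char: e
  2: aceac$e -> last char: e
  3: c$eacea -> last char: a
  4: ceac$ea -> last char: a
  5: eac$eac -> last char: c
  6: eaceac$ -> last char: $


BWT = ceeaac$


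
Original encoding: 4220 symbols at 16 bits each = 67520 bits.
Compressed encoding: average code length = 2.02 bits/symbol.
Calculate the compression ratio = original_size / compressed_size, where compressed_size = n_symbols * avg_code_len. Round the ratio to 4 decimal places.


original_size = n_symbols * orig_bits = 4220 * 16 = 67520 bits
compressed_size = n_symbols * avg_code_len = 4220 * 2.02 = 8524.4 bits
ratio = original_size / compressed_size = 67520 / 8524.4 = 7.9208

Compression ratio = 7.9208


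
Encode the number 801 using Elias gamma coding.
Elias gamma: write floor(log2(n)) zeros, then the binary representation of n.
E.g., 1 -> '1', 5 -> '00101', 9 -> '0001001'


num_bits = floor(log2(801)) + 1 = 10
leading_zeros = num_bits - 1 = 9
binary(801) = 1100100001

Elias gamma(801) = '000000000' + '1100100001' = 0000000001100100001 (19 bits)


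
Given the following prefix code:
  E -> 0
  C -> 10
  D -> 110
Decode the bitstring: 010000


Decoding step by step:
Bits 0 -> E
Bits 10 -> C
Bits 0 -> E
Bits 0 -> E
Bits 0 -> E


Decoded message: ECEEE


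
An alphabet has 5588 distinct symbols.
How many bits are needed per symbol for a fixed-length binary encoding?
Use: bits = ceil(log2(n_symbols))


log2(5588) = 12.4481
Bracket: 2^12 = 4096 < 5588 <= 2^13 = 8192
So ceil(log2(5588)) = 13

bits = ceil(log2(5588)) = ceil(12.4481) = 13 bits


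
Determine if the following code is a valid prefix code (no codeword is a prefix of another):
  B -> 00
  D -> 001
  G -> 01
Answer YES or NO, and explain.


Checking each pair (does one codeword prefix another?):
  B='00' vs D='001': prefix -- VIOLATION

NO -- this is NOT a valid prefix code. B (00) is a prefix of D (001).


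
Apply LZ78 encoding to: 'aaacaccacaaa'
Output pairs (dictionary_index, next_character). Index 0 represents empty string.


LZ78 encoding steps:
Dictionary: {0: ''}
Step 1: w='' (idx 0), next='a' -> output (0, 'a'), add 'a' as idx 1
Step 2: w='a' (idx 1), next='a' -> output (1, 'a'), add 'aa' as idx 2
Step 3: w='' (idx 0), next='c' -> output (0, 'c'), add 'c' as idx 3
Step 4: w='a' (idx 1), next='c' -> output (1, 'c'), add 'ac' as idx 4
Step 5: w='c' (idx 3), next='a' -> output (3, 'a'), add 'ca' as idx 5
Step 6: w='ca' (idx 5), next='a' -> output (5, 'a'), add 'caa' as idx 6
Step 7: w='a' (idx 1), end of input -> output (1, '')


Encoded: [(0, 'a'), (1, 'a'), (0, 'c'), (1, 'c'), (3, 'a'), (5, 'a'), (1, '')]


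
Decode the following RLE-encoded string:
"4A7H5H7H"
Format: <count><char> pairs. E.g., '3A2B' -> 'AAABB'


Expanding each <count><char> pair:
  4A -> 'AAAA'
  7H -> 'HHHHHHH'
  5H -> 'HHHHH'
  7H -> 'HHHHHHH'

Decoded = AAAAHHHHHHHHHHHHHHHHHHH


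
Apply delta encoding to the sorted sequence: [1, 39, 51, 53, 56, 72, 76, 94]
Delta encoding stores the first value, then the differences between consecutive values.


First value: 1
Deltas:
  39 - 1 = 38
  51 - 39 = 12
  53 - 51 = 2
  56 - 53 = 3
  72 - 56 = 16
  76 - 72 = 4
  94 - 76 = 18


Delta encoded: [1, 38, 12, 2, 3, 16, 4, 18]


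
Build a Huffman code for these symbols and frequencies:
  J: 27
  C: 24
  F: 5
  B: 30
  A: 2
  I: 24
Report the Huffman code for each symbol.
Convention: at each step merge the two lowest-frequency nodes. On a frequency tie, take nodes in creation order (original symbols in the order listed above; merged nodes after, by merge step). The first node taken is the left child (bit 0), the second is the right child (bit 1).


Huffman tree construction:
Step 1: Merge A(2) + F(5) = 7
Step 2: Merge (A+F)(7) + C(24) = 31
Step 3: Merge I(24) + J(27) = 51
Step 4: Merge B(30) + ((A+F)+C)(31) = 61
Step 5: Merge (I+J)(51) + (B+((A+F)+C))(61) = 112
Read each symbol's code off the tree from the root (left child = 0, right child = 1).

Codes:
  J: 01 (length 2)
  C: 111 (length 3)
  F: 1101 (length 4)
  B: 10 (length 2)
  A: 1100 (length 4)
  I: 00 (length 2)
Average code length: 262/112 = 2.3393 bits/symbol


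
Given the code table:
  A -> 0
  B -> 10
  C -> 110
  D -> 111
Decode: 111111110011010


Decoding:
111 -> D
111 -> D
110 -> C
0 -> A
110 -> C
10 -> B


Result: DDCACB


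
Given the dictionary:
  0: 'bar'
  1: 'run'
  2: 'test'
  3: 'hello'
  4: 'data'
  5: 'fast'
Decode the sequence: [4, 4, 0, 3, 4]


Look up each index in the dictionary:
  4 -> 'data'
  4 -> 'data'
  0 -> 'bar'
  3 -> 'hello'
  4 -> 'data'

Decoded: "data data bar hello data"


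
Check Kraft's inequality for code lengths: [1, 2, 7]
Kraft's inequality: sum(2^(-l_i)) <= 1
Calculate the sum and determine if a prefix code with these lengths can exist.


Sum = 2^(-1) + 2^(-2) + 2^(-7)
    = 0.5 + 0.25 + 0.0078125
    = 97/128 = 0.7578125
Since 0.7578125 <= 1, Kraft's inequality IS satisfied.
A prefix code with these lengths CAN exist.

Kraft sum = 0.7578125. Satisfied.


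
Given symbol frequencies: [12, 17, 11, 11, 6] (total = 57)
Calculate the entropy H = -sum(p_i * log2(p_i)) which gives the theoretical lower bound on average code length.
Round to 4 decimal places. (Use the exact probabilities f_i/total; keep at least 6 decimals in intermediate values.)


Per-symbol terms -p_i * log2(p_i) with p_i = f_i/57:
  p = 12/57 = 0.210526: log2(p) = -2.247928, -p*log2(p) = 0.473248
  p = 17/57 = 0.298246: log2(p) = -1.745427, -p*log2(p) = 0.520566
  p = 11/57 = 0.192982: log2(p) = -2.373458, -p*log2(p) = 0.458036
  p = 11/57 = 0.192982: log2(p) = -2.373458, -p*log2(p) = 0.458036
  p = 6/57 = 0.105263: log2(p) = -3.247928, -p*log2(p) = 0.341887
H = 0.473248 + 0.520566 + 0.458036 + 0.458036 + 0.341887 = 2.251773

H = 2.2518 bits/symbol


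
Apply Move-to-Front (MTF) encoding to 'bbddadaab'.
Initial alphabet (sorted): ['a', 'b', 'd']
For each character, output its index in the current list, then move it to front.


MTF encoding:
'b': index 1 in ['a', 'b', 'd'] -> ['b', 'a', 'd']
'b': index 0 in ['b', 'a', 'd'] -> ['b', 'a', 'd']
'd': index 2 in ['b', 'a', 'd'] -> ['d', 'b', 'a']
'd': index 0 in ['d', 'b', 'a'] -> ['d', 'b', 'a']
'a': index 2 in ['d', 'b', 'a'] -> ['a', 'd', 'b']
'd': index 1 in ['a', 'd', 'b'] -> ['d', 'a', 'b']
'a': index 1 in ['d', 'a', 'b'] -> ['a', 'd', 'b']
'a': index 0 in ['a', 'd', 'b'] -> ['a', 'd', 'b']
'b': index 2 in ['a', 'd', 'b'] -> ['b', 'a', 'd']


Output: [1, 0, 2, 0, 2, 1, 1, 0, 2]


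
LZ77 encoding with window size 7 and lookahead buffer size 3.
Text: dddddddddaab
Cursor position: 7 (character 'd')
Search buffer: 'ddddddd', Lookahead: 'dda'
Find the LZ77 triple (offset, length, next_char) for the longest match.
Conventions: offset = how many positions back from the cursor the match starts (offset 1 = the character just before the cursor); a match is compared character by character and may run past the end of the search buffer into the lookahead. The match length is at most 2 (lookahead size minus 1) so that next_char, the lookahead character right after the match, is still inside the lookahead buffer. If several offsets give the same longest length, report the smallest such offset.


Try each offset into the search buffer:
  offset=1 (pos 6, char 'd'): match length 2
  offset=2 (pos 5, char 'd'): match length 2
  offset=3 (pos 4, char 'd'): match length 2
  offset=4 (pos 3, char 'd'): match length 2
  offset=5 (pos 2, char 'd'): match length 2
  offset=6 (pos 1, char 'd'): match length 2
  offset=7 (pos 0, char 'd'): match length 2
Longest match has length 2, found at offsets 1, 2, 3, 4, 5, 6, 7; take the smallest, offset 1.
next_char = character at position 7 + 2 = 9 -> 'a'

Best match: offset=1, length=2 (matching 'dd' starting at position 6)
LZ77 triple: (1, 2, 'a')


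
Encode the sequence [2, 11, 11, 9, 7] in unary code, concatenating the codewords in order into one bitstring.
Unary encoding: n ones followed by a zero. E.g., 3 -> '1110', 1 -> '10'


Encode each number as n ones followed by a terminating 0:
  2 -> 110 (3 bits)
  11 -> 111111111110 (12 bits)
  11 -> 111111111110 (12 bits)
  9 -> 1111111110 (10 bits)
  7 -> 11111110 (8 bits)
Total length = 3 + 12 + 12 + 10 + 8 = 45 bits.

Unary([2, 11, 11, 9, 7]) = 110111111111110111111111110111111111011111110 (45 bits)


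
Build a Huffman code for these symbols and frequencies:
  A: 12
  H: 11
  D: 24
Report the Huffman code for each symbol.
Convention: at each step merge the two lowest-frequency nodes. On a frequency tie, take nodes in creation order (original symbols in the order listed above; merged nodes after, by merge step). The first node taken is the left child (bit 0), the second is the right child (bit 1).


Huffman tree construction:
Step 1: Merge H(11) + A(12) = 23
Step 2: Merge (H+A)(23) + D(24) = 47
Read each symbol's code off the tree from the root (left child = 0, right child = 1).

Codes:
  A: 01 (length 2)
  H: 00 (length 2)
  D: 1 (length 1)
Average code length: 70/47 = 1.4894 bits/symbol


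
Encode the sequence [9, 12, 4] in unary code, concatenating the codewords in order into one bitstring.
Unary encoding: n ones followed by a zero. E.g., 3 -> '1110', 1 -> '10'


Encode each number as n ones followed by a terminating 0:
  9 -> 1111111110 (10 bits)
  12 -> 1111111111110 (13 bits)
  4 -> 11110 (5 bits)
Total length = 10 + 13 + 5 = 28 bits.

Unary([9, 12, 4]) = 1111111110111111111111011110 (28 bits)


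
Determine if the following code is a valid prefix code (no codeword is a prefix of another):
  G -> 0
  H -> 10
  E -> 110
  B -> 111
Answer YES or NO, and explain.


Checking each pair (does one codeword prefix another?):
  G='0' vs H='10': no prefix
  G='0' vs E='110': no prefix
  G='0' vs B='111': no prefix
  H='10' vs G='0': no prefix
  H='10' vs E='110': no prefix
  H='10' vs B='111': no prefix
  E='110' vs G='0': no prefix
  E='110' vs H='10': no prefix
  E='110' vs B='111': no prefix
  B='111' vs G='0': no prefix
  B='111' vs H='10': no prefix
  B='111' vs E='110': no prefix
No violation found over all pairs.

YES -- this is a valid prefix code. No codeword is a prefix of any other codeword.


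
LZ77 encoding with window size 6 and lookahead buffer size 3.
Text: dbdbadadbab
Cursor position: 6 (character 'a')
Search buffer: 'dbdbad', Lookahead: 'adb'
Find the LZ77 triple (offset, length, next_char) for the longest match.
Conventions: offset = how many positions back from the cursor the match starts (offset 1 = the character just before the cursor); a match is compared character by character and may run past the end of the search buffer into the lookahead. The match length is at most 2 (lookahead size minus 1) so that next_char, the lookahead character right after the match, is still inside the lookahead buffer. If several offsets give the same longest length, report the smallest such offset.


Try each offset into the search buffer:
  offset=1 (pos 5, char 'd'): match length 0
  offset=2 (pos 4, char 'a'): match length 2
  offset=3 (pos 3, char 'b'): match length 0
  offset=4 (pos 2, char 'd'): match length 0
  offset=5 (pos 1, char 'b'): match length 0
  offset=6 (pos 0, char 'd'): match length 0
Longest match has length 2 at offset 2.
next_char = character at position 6 + 2 = 8 -> 'b'

Best match: offset=2, length=2 (matching 'ad' starting at position 4)
LZ77 triple: (2, 2, 'b')


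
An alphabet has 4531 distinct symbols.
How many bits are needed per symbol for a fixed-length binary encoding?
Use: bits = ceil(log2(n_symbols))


log2(4531) = 12.1456
Bracket: 2^12 = 4096 < 4531 <= 2^13 = 8192
So ceil(log2(4531)) = 13

bits = ceil(log2(4531)) = ceil(12.1456) = 13 bits


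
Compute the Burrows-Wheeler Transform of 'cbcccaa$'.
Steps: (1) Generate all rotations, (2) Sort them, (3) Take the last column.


Rotations (sorted):
  0: $cbcccaa -> last char: a
  1: a$cbccca -> last char: a
  2: aa$cbccc -> last char: c
  3: bcccaa$c -> last char: c
  4: caa$cbcc -> last char: c
  5: cbcccaa$ -> last char: $
  6: ccaa$cbc -> last char: c
  7: cccaa$cb -> last char: b


BWT = aaccc$cb


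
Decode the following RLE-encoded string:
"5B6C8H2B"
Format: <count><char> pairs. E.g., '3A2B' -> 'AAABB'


Expanding each <count><char> pair:
  5B -> 'BBBBB'
  6C -> 'CCCCCC'
  8H -> 'HHHHHHHH'
  2B -> 'BB'

Decoded = BBBBBCCCCCCHHHHHHHHBB


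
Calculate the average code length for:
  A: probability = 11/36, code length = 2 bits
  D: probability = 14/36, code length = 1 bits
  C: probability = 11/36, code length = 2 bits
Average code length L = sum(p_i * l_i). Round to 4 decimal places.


Weighted contributions p_i * l_i:
  A: (11/36) * 2 = 22/36
  D: (14/36) * 1 = 14/36
  C: (11/36) * 2 = 22/36
Sum = (22 + 14 + 22)/36 = 58/36

L = 58/36 = 1.6111 bits/symbol


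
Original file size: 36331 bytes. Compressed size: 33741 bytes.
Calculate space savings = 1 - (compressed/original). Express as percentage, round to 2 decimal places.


ratio = compressed/original = 33741/36331 = 0.928711
savings = 1 - ratio = 1 - 0.928711 = 0.071289
as a percentage: 0.071289 * 100 = 7.13%

Space savings = 1 - 33741/36331 = 7.13%


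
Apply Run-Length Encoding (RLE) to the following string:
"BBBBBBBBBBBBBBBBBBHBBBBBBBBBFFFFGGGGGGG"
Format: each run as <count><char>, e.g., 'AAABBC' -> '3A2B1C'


Scanning runs left to right:
  i=0: run of 'B' x 18 -> '18B'
  i=18: run of 'H' x 1 -> '1H'
  i=19: run of 'B' x 9 -> '9B'
  i=28: run of 'F' x 4 -> '4F'
  i=32: run of 'G' x 7 -> '7G'

RLE = 18B1H9B4F7G


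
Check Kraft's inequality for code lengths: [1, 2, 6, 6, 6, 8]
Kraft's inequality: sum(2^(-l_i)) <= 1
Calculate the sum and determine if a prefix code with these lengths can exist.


Sum = 2^(-1) + 2^(-2) + 2^(-6) + 2^(-6) + 2^(-6) + 2^(-8)
    = 0.5 + 0.25 + 0.015625 + 0.015625 + 0.015625 + 0.00390625
    = 205/256 = 0.80078125
Since 0.80078125 <= 1, Kraft's inequality IS satisfied.
A prefix code with these lengths CAN exist.

Kraft sum = 0.80078125. Satisfied.


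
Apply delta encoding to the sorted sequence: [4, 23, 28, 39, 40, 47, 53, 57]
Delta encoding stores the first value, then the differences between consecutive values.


First value: 4
Deltas:
  23 - 4 = 19
  28 - 23 = 5
  39 - 28 = 11
  40 - 39 = 1
  47 - 40 = 7
  53 - 47 = 6
  57 - 53 = 4


Delta encoded: [4, 19, 5, 11, 1, 7, 6, 4]


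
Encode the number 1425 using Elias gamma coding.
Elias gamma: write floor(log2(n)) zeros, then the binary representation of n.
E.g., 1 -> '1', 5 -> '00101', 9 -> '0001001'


num_bits = floor(log2(1425)) + 1 = 11
leading_zeros = num_bits - 1 = 10
binary(1425) = 10110010001

Elias gamma(1425) = '0000000000' + '10110010001' = 000000000010110010001 (21 bits)


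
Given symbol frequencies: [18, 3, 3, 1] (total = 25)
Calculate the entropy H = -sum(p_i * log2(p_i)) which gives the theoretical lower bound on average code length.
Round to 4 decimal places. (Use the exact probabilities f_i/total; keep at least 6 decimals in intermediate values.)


Per-symbol terms -p_i * log2(p_i) with p_i = f_i/25:
  p = 18/25 = 0.720000: log2(p) = -0.473931, -p*log2(p) = 0.341230
  p = 3/25 = 0.120000: log2(p) = -3.058894, -p*log2(p) = 0.367067
  p = 3/25 = 0.120000: log2(p) = -3.058894, -p*log2(p) = 0.367067
  p = 1/25 = 0.040000: log2(p) = -4.643856, -p*log2(p) = 0.185754
H = 0.341230 + 0.367067 + 0.367067 + 0.185754 = 1.261118

H = 1.2611 bits/symbol


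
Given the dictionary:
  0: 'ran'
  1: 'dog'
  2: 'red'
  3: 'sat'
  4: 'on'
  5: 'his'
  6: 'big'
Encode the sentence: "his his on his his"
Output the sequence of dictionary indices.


Look up each word in the dictionary:
  'his' -> 5
  'his' -> 5
  'on' -> 4
  'his' -> 5
  'his' -> 5

Encoded: [5, 5, 4, 5, 5]


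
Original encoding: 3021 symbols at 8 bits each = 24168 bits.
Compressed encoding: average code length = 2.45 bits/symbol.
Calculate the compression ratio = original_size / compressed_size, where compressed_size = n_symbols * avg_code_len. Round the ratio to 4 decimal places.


original_size = n_symbols * orig_bits = 3021 * 8 = 24168 bits
compressed_size = n_symbols * avg_code_len = 3021 * 2.45 = 7401.45 bits
ratio = original_size / compressed_size = 24168 / 7401.45 = 3.2653

Compression ratio = 3.2653


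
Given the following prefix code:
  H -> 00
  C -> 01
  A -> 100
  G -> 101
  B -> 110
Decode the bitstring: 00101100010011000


Decoding step by step:
Bits 00 -> H
Bits 101 -> G
Bits 100 -> A
Bits 01 -> C
Bits 00 -> H
Bits 110 -> B
Bits 00 -> H


Decoded message: HGACHBH


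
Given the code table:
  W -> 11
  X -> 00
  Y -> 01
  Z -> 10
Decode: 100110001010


Decoding:
10 -> Z
01 -> Y
10 -> Z
00 -> X
10 -> Z
10 -> Z


Result: ZYZXZZ


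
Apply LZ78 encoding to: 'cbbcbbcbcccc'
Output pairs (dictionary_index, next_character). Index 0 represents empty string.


LZ78 encoding steps:
Dictionary: {0: ''}
Step 1: w='' (idx 0), next='c' -> output (0, 'c'), add 'c' as idx 1
Step 2: w='' (idx 0), next='b' -> output (0, 'b'), add 'b' as idx 2
Step 3: w='b' (idx 2), next='c' -> output (2, 'c'), add 'bc' as idx 3
Step 4: w='b' (idx 2), next='b' -> output (2, 'b'), add 'bb' as idx 4
Step 5: w='c' (idx 1), next='b' -> output (1, 'b'), add 'cb' as idx 5
Step 6: w='c' (idx 1), next='c' -> output (1, 'c'), add 'cc' as idx 6
Step 7: w='cc' (idx 6), end of input -> output (6, '')


Encoded: [(0, 'c'), (0, 'b'), (2, 'c'), (2, 'b'), (1, 'b'), (1, 'c'), (6, '')]


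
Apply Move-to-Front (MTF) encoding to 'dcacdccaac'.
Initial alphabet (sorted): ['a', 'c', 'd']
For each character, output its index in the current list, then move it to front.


MTF encoding:
'd': index 2 in ['a', 'c', 'd'] -> ['d', 'a', 'c']
'c': index 2 in ['d', 'a', 'c'] -> ['c', 'd', 'a']
'a': index 2 in ['c', 'd', 'a'] -> ['a', 'c', 'd']
'c': index 1 in ['a', 'c', 'd'] -> ['c', 'a', 'd']
'd': index 2 in ['c', 'a', 'd'] -> ['d', 'c', 'a']
'c': index 1 in ['d', 'c', 'a'] -> ['c', 'd', 'a']
'c': index 0 in ['c', 'd', 'a'] -> ['c', 'd', 'a']
'a': index 2 in ['c', 'd', 'a'] -> ['a', 'c', 'd']
'a': index 0 in ['a', 'c', 'd'] -> ['a', 'c', 'd']
'c': index 1 in ['a', 'c', 'd'] -> ['c', 'a', 'd']


Output: [2, 2, 2, 1, 2, 1, 0, 2, 0, 1]


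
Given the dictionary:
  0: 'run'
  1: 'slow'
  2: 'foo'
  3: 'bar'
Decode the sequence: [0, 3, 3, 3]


Look up each index in the dictionary:
  0 -> 'run'
  3 -> 'bar'
  3 -> 'bar'
  3 -> 'bar'

Decoded: "run bar bar bar"


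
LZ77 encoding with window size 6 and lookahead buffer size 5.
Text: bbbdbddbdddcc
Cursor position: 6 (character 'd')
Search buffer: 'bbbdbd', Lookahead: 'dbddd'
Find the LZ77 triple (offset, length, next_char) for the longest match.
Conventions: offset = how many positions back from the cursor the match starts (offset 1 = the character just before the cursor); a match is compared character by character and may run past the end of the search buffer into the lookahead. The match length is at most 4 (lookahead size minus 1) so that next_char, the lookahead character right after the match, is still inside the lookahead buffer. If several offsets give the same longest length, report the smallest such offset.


Try each offset into the search buffer:
  offset=1 (pos 5, char 'd'): match length 1
  offset=2 (pos 4, char 'b'): match length 0
  offset=3 (pos 3, char 'd'): match length 4
  offset=4 (pos 2, char 'b'): match length 0
  offset=5 (pos 1, char 'b'): match length 0
  offset=6 (pos 0, char 'b'): match length 0
Longest match has length 4 at offset 3.
next_char = character at position 6 + 4 = 10 -> 'd'

Best match: offset=3, length=4 (matching 'dbdd' starting at position 3)
LZ77 triple: (3, 4, 'd')


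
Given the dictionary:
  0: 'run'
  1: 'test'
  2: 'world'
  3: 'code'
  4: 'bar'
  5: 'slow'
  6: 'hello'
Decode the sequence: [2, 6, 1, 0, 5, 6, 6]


Look up each index in the dictionary:
  2 -> 'world'
  6 -> 'hello'
  1 -> 'test'
  0 -> 'run'
  5 -> 'slow'
  6 -> 'hello'
  6 -> 'hello'

Decoded: "world hello test run slow hello hello"


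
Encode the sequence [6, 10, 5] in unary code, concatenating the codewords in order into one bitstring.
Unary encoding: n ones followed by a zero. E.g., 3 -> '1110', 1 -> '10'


Encode each number as n ones followed by a terminating 0:
  6 -> 1111110 (7 bits)
  10 -> 11111111110 (11 bits)
  5 -> 111110 (6 bits)
Total length = 7 + 11 + 6 = 24 bits.

Unary([6, 10, 5]) = 111111011111111110111110 (24 bits)


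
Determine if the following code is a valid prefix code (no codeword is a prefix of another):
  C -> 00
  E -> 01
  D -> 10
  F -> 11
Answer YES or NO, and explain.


Checking each pair (does one codeword prefix another?):
  C='00' vs E='01': no prefix
  C='00' vs D='10': no prefix
  C='00' vs F='11': no prefix
  E='01' vs C='00': no prefix
  E='01' vs D='10': no prefix
  E='01' vs F='11': no prefix
  D='10' vs C='00': no prefix
  D='10' vs E='01': no prefix
  D='10' vs F='11': no prefix
  F='11' vs C='00': no prefix
  F='11' vs E='01': no prefix
  F='11' vs D='10': no prefix
No violation found over all pairs.

YES -- this is a valid prefix code. No codeword is a prefix of any other codeword.


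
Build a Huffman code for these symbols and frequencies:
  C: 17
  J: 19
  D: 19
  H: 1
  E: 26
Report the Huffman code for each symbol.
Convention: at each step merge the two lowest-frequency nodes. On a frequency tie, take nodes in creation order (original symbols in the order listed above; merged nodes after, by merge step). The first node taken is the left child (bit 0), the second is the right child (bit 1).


Huffman tree construction:
Step 1: Merge H(1) + C(17) = 18
Step 2: Merge (H+C)(18) + J(19) = 37
Step 3: Merge D(19) + E(26) = 45
Step 4: Merge ((H+C)+J)(37) + (D+E)(45) = 82
Read each symbol's code off the tree from the root (left child = 0, right child = 1).

Codes:
  C: 001 (length 3)
  J: 01 (length 2)
  D: 10 (length 2)
  H: 000 (length 3)
  E: 11 (length 2)
Average code length: 182/82 = 2.2195 bits/symbol


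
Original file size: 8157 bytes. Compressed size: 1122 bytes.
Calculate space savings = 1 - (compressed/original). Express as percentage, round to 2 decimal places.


ratio = compressed/original = 1122/8157 = 0.137551
savings = 1 - ratio = 1 - 0.137551 = 0.862449
as a percentage: 0.862449 * 100 = 86.24%

Space savings = 1 - 1122/8157 = 86.24%


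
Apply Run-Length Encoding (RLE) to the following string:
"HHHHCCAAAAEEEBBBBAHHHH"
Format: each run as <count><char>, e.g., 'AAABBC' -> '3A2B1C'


Scanning runs left to right:
  i=0: run of 'H' x 4 -> '4H'
  i=4: run of 'C' x 2 -> '2C'
  i=6: run of 'A' x 4 -> '4A'
  i=10: run of 'E' x 3 -> '3E'
  i=13: run of 'B' x 4 -> '4B'
  i=17: run of 'A' x 1 -> '1A'
  i=18: run of 'H' x 4 -> '4H'

RLE = 4H2C4A3E4B1A4H


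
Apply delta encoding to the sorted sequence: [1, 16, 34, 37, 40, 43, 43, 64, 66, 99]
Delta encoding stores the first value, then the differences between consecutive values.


First value: 1
Deltas:
  16 - 1 = 15
  34 - 16 = 18
  37 - 34 = 3
  40 - 37 = 3
  43 - 40 = 3
  43 - 43 = 0
  64 - 43 = 21
  66 - 64 = 2
  99 - 66 = 33


Delta encoded: [1, 15, 18, 3, 3, 3, 0, 21, 2, 33]


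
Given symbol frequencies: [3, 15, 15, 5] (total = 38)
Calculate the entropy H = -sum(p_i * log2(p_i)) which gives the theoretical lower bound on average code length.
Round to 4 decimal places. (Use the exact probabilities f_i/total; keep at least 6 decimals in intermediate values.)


Per-symbol terms -p_i * log2(p_i) with p_i = f_i/38:
  p = 3/38 = 0.078947: log2(p) = -3.662965, -p*log2(p) = 0.289181
  p = 15/38 = 0.394737: log2(p) = -1.341037, -p*log2(p) = 0.529357
  p = 15/38 = 0.394737: log2(p) = -1.341037, -p*log2(p) = 0.529357
  p = 5/38 = 0.131579: log2(p) = -2.925999, -p*log2(p) = 0.385000
H = 0.289181 + 0.529357 + 0.529357 + 0.385000 = 1.732895

H = 1.7329 bits/symbol


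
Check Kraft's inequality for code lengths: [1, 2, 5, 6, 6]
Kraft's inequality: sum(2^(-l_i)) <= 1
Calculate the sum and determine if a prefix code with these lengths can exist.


Sum = 2^(-1) + 2^(-2) + 2^(-5) + 2^(-6) + 2^(-6)
    = 0.5 + 0.25 + 0.03125 + 0.015625 + 0.015625
    = 52/64 = 0.8125
Since 0.8125 <= 1, Kraft's inequality IS satisfied.
A prefix code with these lengths CAN exist.

Kraft sum = 0.8125. Satisfied.


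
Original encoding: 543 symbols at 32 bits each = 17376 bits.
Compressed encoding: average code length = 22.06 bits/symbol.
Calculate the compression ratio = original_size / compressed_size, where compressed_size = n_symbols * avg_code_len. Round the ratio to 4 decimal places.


original_size = n_symbols * orig_bits = 543 * 32 = 17376 bits
compressed_size = n_symbols * avg_code_len = 543 * 22.06 = 11978.58 bits
ratio = original_size / compressed_size = 17376 / 11978.58 = 1.4506

Compression ratio = 1.4506


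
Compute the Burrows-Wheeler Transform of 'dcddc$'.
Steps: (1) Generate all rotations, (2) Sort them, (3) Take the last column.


Rotations (sorted):
  0: $dcddc -> last char: c
  1: c$dcdd -> last char: d
  2: cddc$d -> last char: d
  3: dc$dcd -> last char: d
  4: dcddc$ -> last char: $
  5: ddc$dc -> last char: c


BWT = cddd$c


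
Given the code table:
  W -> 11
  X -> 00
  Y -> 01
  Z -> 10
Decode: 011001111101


Decoding:
01 -> Y
10 -> Z
01 -> Y
11 -> W
11 -> W
01 -> Y


Result: YZYWWY


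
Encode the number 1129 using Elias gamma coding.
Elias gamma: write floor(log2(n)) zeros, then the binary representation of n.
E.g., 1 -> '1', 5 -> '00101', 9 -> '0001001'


num_bits = floor(log2(1129)) + 1 = 11
leading_zeros = num_bits - 1 = 10
binary(1129) = 10001101001

Elias gamma(1129) = '0000000000' + '10001101001' = 000000000010001101001 (21 bits)


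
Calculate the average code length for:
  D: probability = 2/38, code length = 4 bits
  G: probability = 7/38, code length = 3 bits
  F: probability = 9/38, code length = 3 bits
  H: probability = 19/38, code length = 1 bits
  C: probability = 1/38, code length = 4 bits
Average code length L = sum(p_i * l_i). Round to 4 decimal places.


Weighted contributions p_i * l_i:
  D: (2/38) * 4 = 8/38
  G: (7/38) * 3 = 21/38
  F: (9/38) * 3 = 27/38
  H: (19/38) * 1 = 19/38
  C: (1/38) * 4 = 4/38
Sum = (8 + 21 + 27 + 19 + 4)/38 = 79/38

L = 79/38 = 2.0789 bits/symbol


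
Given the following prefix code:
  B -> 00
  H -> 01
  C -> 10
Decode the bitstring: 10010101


Decoding step by step:
Bits 10 -> C
Bits 01 -> H
Bits 01 -> H
Bits 01 -> H


Decoded message: CHHH


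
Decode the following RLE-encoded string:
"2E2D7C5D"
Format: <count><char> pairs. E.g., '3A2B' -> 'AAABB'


Expanding each <count><char> pair:
  2E -> 'EE'
  2D -> 'DD'
  7C -> 'CCCCCCC'
  5D -> 'DDDDD'

Decoded = EEDDCCCCCCCDDDDD


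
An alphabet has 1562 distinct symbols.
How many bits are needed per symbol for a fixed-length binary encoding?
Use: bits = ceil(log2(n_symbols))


log2(1562) = 10.6092
Bracket: 2^10 = 1024 < 1562 <= 2^11 = 2048
So ceil(log2(1562)) = 11

bits = ceil(log2(1562)) = ceil(10.6092) = 11 bits


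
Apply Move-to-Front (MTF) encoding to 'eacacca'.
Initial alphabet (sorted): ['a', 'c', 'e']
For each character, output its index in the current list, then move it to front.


MTF encoding:
'e': index 2 in ['a', 'c', 'e'] -> ['e', 'a', 'c']
'a': index 1 in ['e', 'a', 'c'] -> ['a', 'e', 'c']
'c': index 2 in ['a', 'e', 'c'] -> ['c', 'a', 'e']
'a': index 1 in ['c', 'a', 'e'] -> ['a', 'c', 'e']
'c': index 1 in ['a', 'c', 'e'] -> ['c', 'a', 'e']
'c': index 0 in ['c', 'a', 'e'] -> ['c', 'a', 'e']
'a': index 1 in ['c', 'a', 'e'] -> ['a', 'c', 'e']


Output: [2, 1, 2, 1, 1, 0, 1]


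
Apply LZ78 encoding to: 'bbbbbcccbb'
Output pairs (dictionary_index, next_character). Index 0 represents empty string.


LZ78 encoding steps:
Dictionary: {0: ''}
Step 1: w='' (idx 0), next='b' -> output (0, 'b'), add 'b' as idx 1
Step 2: w='b' (idx 1), next='b' -> output (1, 'b'), add 'bb' as idx 2
Step 3: w='bb' (idx 2), next='c' -> output (2, 'c'), add 'bbc' as idx 3
Step 4: w='' (idx 0), next='c' -> output (0, 'c'), add 'c' as idx 4
Step 5: w='c' (idx 4), next='b' -> output (4, 'b'), add 'cb' as idx 5
Step 6: w='b' (idx 1), end of input -> output (1, '')


Encoded: [(0, 'b'), (1, 'b'), (2, 'c'), (0, 'c'), (4, 'b'), (1, '')]


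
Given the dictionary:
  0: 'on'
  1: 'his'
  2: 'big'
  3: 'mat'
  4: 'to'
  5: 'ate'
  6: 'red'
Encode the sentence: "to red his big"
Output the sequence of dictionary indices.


Look up each word in the dictionary:
  'to' -> 4
  'red' -> 6
  'his' -> 1
  'big' -> 2

Encoded: [4, 6, 1, 2]


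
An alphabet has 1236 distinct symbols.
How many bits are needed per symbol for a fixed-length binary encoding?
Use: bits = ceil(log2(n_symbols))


log2(1236) = 10.2715
Bracket: 2^10 = 1024 < 1236 <= 2^11 = 2048
So ceil(log2(1236)) = 11

bits = ceil(log2(1236)) = ceil(10.2715) = 11 bits


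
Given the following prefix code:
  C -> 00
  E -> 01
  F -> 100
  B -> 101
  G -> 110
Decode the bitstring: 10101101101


Decoding step by step:
Bits 101 -> B
Bits 01 -> E
Bits 101 -> B
Bits 101 -> B


Decoded message: BEBB


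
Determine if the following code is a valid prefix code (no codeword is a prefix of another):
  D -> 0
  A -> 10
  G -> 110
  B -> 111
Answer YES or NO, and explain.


Checking each pair (does one codeword prefix another?):
  D='0' vs A='10': no prefix
  D='0' vs G='110': no prefix
  D='0' vs B='111': no prefix
  A='10' vs D='0': no prefix
  A='10' vs G='110': no prefix
  A='10' vs B='111': no prefix
  G='110' vs D='0': no prefix
  G='110' vs A='10': no prefix
  G='110' vs B='111': no prefix
  B='111' vs D='0': no prefix
  B='111' vs A='10': no prefix
  B='111' vs G='110': no prefix
No violation found over all pairs.

YES -- this is a valid prefix code. No codeword is a prefix of any other codeword.
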